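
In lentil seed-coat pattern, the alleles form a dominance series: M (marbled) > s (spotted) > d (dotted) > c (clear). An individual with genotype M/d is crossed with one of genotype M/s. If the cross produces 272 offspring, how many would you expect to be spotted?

Cross: M/d × M/s
Allele dominance: M > s > d > c
Offspring genotypes: 1 M/M, 1 M/s, 1 M/d, 1 s/d
Phenotype counts: 3 marbled, 1 spotted
spotted: 1 out of 4 → fraction 1/4
Expected count = 1/4 × 272 = 68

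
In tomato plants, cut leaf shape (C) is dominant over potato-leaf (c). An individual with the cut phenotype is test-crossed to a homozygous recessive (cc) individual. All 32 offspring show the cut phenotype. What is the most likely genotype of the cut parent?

Test cross: ? × cc
All offspring are cut.
If the unknown parent were heterozygous (Cc), about half of 32 offspring would be potato-leaf; none are. The unknown parent is most likely homozygous dominant (CC).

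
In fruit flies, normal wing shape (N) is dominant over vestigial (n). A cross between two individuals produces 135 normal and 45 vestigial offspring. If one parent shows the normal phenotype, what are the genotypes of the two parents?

Observed offspring: 135 normal, 45 vestigial
The observed ratio simplifies to 3:1. Vestigial (nn) offspring appear, so each parent must contribute one n allele. The parent stated to show normal carries N, so it is Nn. The other parent is then either Nn or nn: Nn × nn would give a 1:1 split, whereas Nn × Nn gives 3:1 — matching the data. So both parents are heterozygous (Nn × Nn).
Parent genotypes: Nn × Nn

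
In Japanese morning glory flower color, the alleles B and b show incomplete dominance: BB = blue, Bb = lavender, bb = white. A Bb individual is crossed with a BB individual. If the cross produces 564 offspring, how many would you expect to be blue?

Punnett square for Bb × BB:
Offspring genotypes: 2 BB, 2 Bb
Phenotype counts: 2 blue, 2 lavender
blue: 2 out of 4 → fraction 1/2
Expected count = 1/2 × 564 = 282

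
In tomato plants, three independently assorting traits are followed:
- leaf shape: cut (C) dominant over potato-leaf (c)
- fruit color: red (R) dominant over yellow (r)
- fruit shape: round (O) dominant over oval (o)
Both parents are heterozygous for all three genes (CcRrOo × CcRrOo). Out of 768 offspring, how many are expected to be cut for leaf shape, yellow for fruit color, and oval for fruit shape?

Trihybrid cross: CcRrOo × CcRrOo
Each trait segregates independently with a 3:1 phenotypic ratio, so each gene contributes 3/4 (dominant) or 1/4 (recessive).
Target: cut (leaf shape), yellow (fruit color), oval (fruit shape)
Probability = product of independent per-trait probabilities
= 3/4 × 1/4 × 1/4 = 3/64
Expected count = 3/64 × 768 = 36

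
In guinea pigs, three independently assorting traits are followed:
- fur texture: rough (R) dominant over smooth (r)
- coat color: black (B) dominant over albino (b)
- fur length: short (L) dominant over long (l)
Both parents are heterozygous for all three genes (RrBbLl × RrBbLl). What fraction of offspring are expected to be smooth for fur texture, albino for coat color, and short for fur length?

Trihybrid cross: RrBbLl × RrBbLl
Each trait segregates independently with a 3:1 phenotypic ratio, so each gene contributes 3/4 (dominant) or 1/4 (recessive).
Target: smooth (fur texture), albino (coat color), short (fur length)
Probability = product of independent per-trait probabilities
= 1/4 × 1/4 × 3/4 = 3/64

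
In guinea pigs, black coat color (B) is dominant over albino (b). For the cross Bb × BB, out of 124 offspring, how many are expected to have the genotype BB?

Punnett square for Bb × BB:
Offspring genotypes: 2 BB, 2 Bb
Total offspring: 4
Count with target: 2
Probability: 2/4 = 1/2
Expected count = 1/2 × 124 = 62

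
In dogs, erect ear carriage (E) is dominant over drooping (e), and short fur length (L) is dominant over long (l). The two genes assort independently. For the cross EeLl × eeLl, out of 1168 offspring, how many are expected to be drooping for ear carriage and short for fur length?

Dihybrid cross EeLl × eeLl — consider each gene separately:
ear carriage: Ee × ee → 2 Ee, 2 ee → 2 E_ : 2 ee (out of 4)
fur length: Ll × Ll → 1 LL, 2 Ll, 1 ll → 3 L_ : 1 ll (out of 4)
Looking for: drooping (ee) and short (L_)
P(drooping) = 2/4, P(short) = 3/4
P(both) = 2/4 × 3/4 = 6/16 = 3/8
Expected count = 3/8 × 1168 = 438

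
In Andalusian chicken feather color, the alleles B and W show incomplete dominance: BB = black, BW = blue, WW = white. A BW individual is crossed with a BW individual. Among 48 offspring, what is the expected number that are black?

Punnett square for BW × BW:
Offspring genotypes: 1 BB, 2 BW, 1 WW
Phenotype counts: 1 black, 2 blue, 1 white
black: 1 out of 4 → fraction 1/4
Expected count = 1/4 × 48 = 12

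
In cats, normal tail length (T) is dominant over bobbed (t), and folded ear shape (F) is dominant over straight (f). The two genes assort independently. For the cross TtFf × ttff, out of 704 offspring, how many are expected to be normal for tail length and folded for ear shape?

Dihybrid cross TtFf × ttff — consider each gene separately:
tail length: Tt × tt → 2 Tt, 2 tt → 2 T_ : 2 tt (out of 4)
ear shape: Ff × ff → 2 Ff, 2 ff → 2 F_ : 2 ff (out of 4)
Looking for: normal (T_) and folded (F_)
P(normal) = 2/4, P(folded) = 2/4
P(both) = 2/4 × 2/4 = 4/16 = 1/4
Expected count = 1/4 × 704 = 176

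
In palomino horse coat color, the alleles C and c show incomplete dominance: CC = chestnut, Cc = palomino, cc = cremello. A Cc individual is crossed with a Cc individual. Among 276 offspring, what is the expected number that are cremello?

Punnett square for Cc × Cc:
Offspring genotypes: 1 CC, 2 Cc, 1 cc
Phenotype counts: 1 chestnut, 2 palomino, 1 cremello
cremello: 1 out of 4 → fraction 1/4
Expected count = 1/4 × 276 = 69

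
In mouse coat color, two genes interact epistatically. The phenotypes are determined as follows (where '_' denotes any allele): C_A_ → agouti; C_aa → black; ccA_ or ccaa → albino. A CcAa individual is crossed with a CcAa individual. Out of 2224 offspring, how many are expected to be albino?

Cross: CcAa × CcAa — consider each gene separately:
C gene: Cc × Cc → 1 CC, 2 Cc, 1 cc → 3 C_ : 1 cc (out of 4)
A gene: Aa × Aa → 1 AA, 2 Aa, 1 aa → 3 A_ : 1 aa (out of 4)
Genotype classes (out of 4 × 4 = 16): C_A_ = 3×3 = 9; C_aa = 3×1 = 3; ccA_ = 1×3 = 3; ccaa = 1×1 = 1
Apply the phenotype rules: C_A_ (9) → agouti; C_aa (3) → black; ccA_ (3) + ccaa (1) → albino
Phenotype counts (out of 16): 9 agouti, 3 black, 4 albino
albino: 4 out of 16 → fraction 1/4
Expected count = 1/4 × 2224 = 556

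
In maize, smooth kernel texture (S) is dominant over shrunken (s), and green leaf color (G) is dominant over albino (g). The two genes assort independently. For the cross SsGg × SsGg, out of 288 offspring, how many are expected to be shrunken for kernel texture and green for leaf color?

Dihybrid cross SsGg × SsGg — consider each gene separately:
kernel texture: Ss × Ss → 1 SS, 2 Ss, 1 ss → 3 S_ : 1 ss (out of 4)
leaf color: Gg × Gg → 1 GG, 2 Gg, 1 gg → 3 G_ : 1 gg (out of 4)
Looking for: shrunken (ss) and green (G_)
P(shrunken) = 1/4, P(green) = 3/4
P(both) = 1/4 × 3/4 = 3/16
Expected count = 3/16 × 288 = 54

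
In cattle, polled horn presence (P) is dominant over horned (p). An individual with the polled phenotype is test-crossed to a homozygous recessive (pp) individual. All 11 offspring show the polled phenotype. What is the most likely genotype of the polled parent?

Test cross: ? × pp
All offspring are polled.
If the unknown parent were heterozygous (Pp), about half of 11 offspring would be horned; none are. The unknown parent is most likely homozygous dominant (PP).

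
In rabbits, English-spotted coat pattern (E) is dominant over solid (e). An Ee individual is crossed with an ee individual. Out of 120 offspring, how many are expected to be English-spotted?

Punnett square for Ee × ee:
Offspring genotypes: 2 Ee, 2 ee
English-spotted: 2, solid: 2
English-spotted: 2 out of 4 → fraction 1/2
Expected count = 1/2 × 120 = 60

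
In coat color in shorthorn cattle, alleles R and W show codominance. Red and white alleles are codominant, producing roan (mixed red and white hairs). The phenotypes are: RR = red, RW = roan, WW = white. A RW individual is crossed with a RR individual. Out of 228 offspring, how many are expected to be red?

Punnett square for RW × RR:
Offspring genotypes: 2 RR, 2 RW
Phenotype counts: 2 red, 2 roan
red: 2 out of 4 → fraction 1/2
Expected count = 1/2 × 228 = 114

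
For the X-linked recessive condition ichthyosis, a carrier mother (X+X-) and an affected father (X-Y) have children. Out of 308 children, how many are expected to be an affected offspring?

Cross: X+X- × X-Y
Offspring: 1 X+X-, 1 X+Y, 1 X-X-, 1 X-Y
Probability of an affected offspring: 2/4 = 1/2
Expected count = 1/2 × 308 = 154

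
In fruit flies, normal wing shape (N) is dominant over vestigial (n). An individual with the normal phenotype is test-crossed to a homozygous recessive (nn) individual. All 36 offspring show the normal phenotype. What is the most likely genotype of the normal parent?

Test cross: ? × nn
All offspring are normal.
If the unknown parent were heterozygous (Nn), about half of 36 offspring would be vestigial; none are. The unknown parent is most likely homozygous dominant (NN).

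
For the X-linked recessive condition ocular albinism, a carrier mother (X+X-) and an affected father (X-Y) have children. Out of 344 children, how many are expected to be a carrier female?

Cross: X+X- × X-Y
Offspring: 1 X+X-, 1 X+Y, 1 X-X-, 1 X-Y
Probability of a carrier female: 1/4
Expected count = 1/4 × 344 = 86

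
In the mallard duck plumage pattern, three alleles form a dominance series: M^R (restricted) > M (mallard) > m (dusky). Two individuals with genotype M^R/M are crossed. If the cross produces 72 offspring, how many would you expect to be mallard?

Cross: M^R/M × M^R/M
Allele dominance: M^R > M > m
Offspring genotypes: 1 M^R/M^R, 2 M^R/M, 1 M/M
Phenotype counts: 3 restricted, 1 mallard
mallard: 1 out of 4 → fraction 1/4
Expected count = 1/4 × 72 = 18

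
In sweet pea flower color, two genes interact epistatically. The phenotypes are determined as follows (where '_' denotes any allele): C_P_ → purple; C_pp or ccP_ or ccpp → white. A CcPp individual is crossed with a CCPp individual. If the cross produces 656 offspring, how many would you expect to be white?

Cross: CcPp × CCPp — consider each gene separately:
C gene: Cc × CC → 2 CC, 2 Cc → 4 C_ (out of 4)
P gene: Pp × Pp → 1 PP, 2 Pp, 1 pp → 3 P_ : 1 pp (out of 4)
Genotype classes (out of 4 × 4 = 16): C_P_ = 4×3 = 12; C_pp = 4×1 = 4
Apply the phenotype rules: C_P_ (12) → purple; C_pp (4) → white
Phenotype counts (out of 16): 12 purple, 4 white
white: 4 out of 16 → fraction 1/4
Expected count = 1/4 × 656 = 164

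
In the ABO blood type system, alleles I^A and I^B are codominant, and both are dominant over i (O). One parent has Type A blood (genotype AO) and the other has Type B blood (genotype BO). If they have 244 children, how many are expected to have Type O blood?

Cross: AO × BO
Possible offspring genotypes: 1 AB, 1 AO, 1 BO, 1 OO
Blood type counts: 1 Type AB, 1 Type A, 1 Type B, 1 Type O
Probability of Type O: 1/4
Expected count = 1/4 × 244 = 61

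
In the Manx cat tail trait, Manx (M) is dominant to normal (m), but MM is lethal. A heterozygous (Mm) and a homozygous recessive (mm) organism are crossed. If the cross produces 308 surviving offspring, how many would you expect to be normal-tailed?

Cross: Mm × mm
Punnett square offspring (before lethality): 2 Mm, 2 mm
No MM offspring are produced in this cross.
normal-tailed: 2 out of 4 → fraction 1/2
Expected count = 1/2 × 308 = 154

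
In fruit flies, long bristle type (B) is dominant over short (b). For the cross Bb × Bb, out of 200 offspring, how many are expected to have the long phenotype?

Punnett square for Bb × Bb:
Offspring genotypes: 1 BB, 2 Bb, 1 bb
Total offspring: 4
Count with target: 3
Probability: 3/4
Expected count = 3/4 × 200 = 150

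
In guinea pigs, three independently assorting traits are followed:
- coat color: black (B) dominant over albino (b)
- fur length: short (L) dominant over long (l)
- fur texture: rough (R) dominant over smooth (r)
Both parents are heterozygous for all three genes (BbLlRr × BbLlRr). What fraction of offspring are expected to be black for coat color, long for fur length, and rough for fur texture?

Trihybrid cross: BbLlRr × BbLlRr
Each trait segregates independently with a 3:1 phenotypic ratio, so each gene contributes 3/4 (dominant) or 1/4 (recessive).
Target: black (coat color), long (fur length), rough (fur texture)
Probability = product of independent per-trait probabilities
= 3/4 × 1/4 × 3/4 = 9/64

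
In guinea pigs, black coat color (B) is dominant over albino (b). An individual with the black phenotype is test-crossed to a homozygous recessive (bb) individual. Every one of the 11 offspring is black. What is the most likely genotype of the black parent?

Test cross: ? × bb
All offspring are black.
If the unknown parent were heterozygous (Bb), about half of 11 offspring would be albino; none are. The unknown parent is most likely homozygous dominant (BB).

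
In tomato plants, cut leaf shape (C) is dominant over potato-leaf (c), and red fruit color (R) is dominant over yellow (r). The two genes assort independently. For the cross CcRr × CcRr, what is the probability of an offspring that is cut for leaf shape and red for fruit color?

Dihybrid cross CcRr × CcRr — consider each gene separately:
leaf shape: Cc × Cc → 1 CC, 2 Cc, 1 cc → 3 C_ : 1 cc (out of 4)
fruit color: Rr × Rr → 1 RR, 2 Rr, 1 rr → 3 R_ : 1 rr (out of 4)
Looking for: cut (C_) and red (R_)
P(cut) = 3/4, P(red) = 3/4
P(both) = 3/4 × 3/4 = 9/16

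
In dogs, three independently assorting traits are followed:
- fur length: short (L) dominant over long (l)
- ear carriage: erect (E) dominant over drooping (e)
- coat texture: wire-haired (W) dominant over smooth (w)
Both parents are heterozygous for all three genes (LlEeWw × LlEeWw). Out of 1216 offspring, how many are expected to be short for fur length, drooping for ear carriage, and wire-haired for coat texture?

Trihybrid cross: LlEeWw × LlEeWw
Each trait segregates independently with a 3:1 phenotypic ratio, so each gene contributes 3/4 (dominant) or 1/4 (recessive).
Target: short (fur length), drooping (ear carriage), wire-haired (coat texture)
Probability = product of independent per-trait probabilities
= 3/4 × 1/4 × 3/4 = 9/64
Expected count = 9/64 × 1216 = 171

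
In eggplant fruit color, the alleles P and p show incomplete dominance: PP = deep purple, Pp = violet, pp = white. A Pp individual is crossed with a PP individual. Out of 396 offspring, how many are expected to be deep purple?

Punnett square for Pp × PP:
Offspring genotypes: 2 PP, 2 Pp
Phenotype counts: 2 deep purple, 2 violet
deep purple: 2 out of 4 → fraction 1/2
Expected count = 1/2 × 396 = 198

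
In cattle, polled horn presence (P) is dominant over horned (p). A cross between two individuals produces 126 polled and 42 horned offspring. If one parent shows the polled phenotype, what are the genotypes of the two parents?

Observed offspring: 126 polled, 42 horned
The observed ratio simplifies to 3:1. Horned (pp) offspring appear, so each parent must contribute one p allele. The parent stated to show polled carries P, so it is Pp. The other parent is then either Pp or pp: Pp × pp would give a 1:1 split, whereas Pp × Pp gives 3:1 — matching the data. So both parents are heterozygous (Pp × Pp).
Parent genotypes: Pp × Pp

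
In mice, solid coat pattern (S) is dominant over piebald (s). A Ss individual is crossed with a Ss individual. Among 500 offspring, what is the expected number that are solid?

Punnett square for Ss × Ss:
Offspring genotypes: 1 SS, 2 Ss, 1 ss
solid: 3, piebald: 1
solid: 3 out of 4 → fraction 3/4
Expected count = 3/4 × 500 = 375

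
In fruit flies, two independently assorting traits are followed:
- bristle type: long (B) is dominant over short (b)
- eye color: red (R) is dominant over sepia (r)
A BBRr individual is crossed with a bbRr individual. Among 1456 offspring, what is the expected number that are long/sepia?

Dihybrid cross BBRr × bbRr — consider each gene separately:
bristle type: BB × bb → 4 Bb → 4 B_ (out of 4)
eye color: Rr × Rr → 1 RR, 2 Rr, 1 rr → 3 R_ : 1 rr (out of 4)
Combine (counts out of 4 × 4 = 16): long/red (B_R_) = 4×3 = 12; long/sepia (B_rr) = 4×1 = 4
Phenotype counts (out of 16): 12 long/red, 4 long/sepia
long/sepia: 4 out of 16 → fraction 1/4
Expected count = 1/4 × 1456 = 364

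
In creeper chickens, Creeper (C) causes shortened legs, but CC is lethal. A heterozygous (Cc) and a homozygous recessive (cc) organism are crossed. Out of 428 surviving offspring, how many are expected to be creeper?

Cross: Cc × cc
Punnett square offspring (before lethality): 2 Cc, 2 cc
No CC offspring are produced in this cross.
creeper: 2 out of 4 → fraction 1/2
Expected count = 1/2 × 428 = 214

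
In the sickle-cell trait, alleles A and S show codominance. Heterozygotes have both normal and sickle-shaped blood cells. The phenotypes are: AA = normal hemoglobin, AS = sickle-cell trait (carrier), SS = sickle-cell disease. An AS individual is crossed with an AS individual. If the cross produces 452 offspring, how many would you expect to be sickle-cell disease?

Punnett square for AS × AS:
Offspring genotypes: 1 AA, 2 AS, 1 SS
Phenotype counts: 1 normal hemoglobin, 2 sickle-cell trait (carrier), 1 sickle-cell disease
sickle-cell disease: 1 out of 4 → fraction 1/4
Expected count = 1/4 × 452 = 113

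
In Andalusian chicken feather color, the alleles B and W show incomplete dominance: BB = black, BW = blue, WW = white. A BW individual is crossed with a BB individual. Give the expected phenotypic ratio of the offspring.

Punnett square for BW × BB:
Offspring genotypes: 2 BB, 2 BW
Phenotype counts: 2 black, 2 blue
Ratio: 1 black : 1 blue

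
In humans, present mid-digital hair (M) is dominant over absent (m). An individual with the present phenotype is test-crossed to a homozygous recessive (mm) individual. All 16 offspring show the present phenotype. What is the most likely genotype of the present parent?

Test cross: ? × mm
All offspring are present.
If the unknown parent were heterozygous (Mm), about half of 16 offspring would be absent; none are. The unknown parent is most likely homozygous dominant (MM).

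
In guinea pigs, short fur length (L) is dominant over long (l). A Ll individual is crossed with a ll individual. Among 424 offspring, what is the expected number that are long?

Punnett square for Ll × ll:
Offspring genotypes: 2 Ll, 2 ll
short: 2, long: 2
long: 2 out of 4 → fraction 1/2
Expected count = 1/2 × 424 = 212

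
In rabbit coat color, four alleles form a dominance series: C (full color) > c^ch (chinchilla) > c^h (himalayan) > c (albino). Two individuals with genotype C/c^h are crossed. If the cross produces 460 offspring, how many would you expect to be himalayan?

Cross: C/c^h × C/c^h
Allele dominance: C > c^ch > c^h > c
Offspring genotypes: 1 C/C, 2 C/c^h, 1 c^h/c^h
Phenotype counts: 3 full color, 1 himalayan
himalayan: 1 out of 4 → fraction 1/4
Expected count = 1/4 × 460 = 115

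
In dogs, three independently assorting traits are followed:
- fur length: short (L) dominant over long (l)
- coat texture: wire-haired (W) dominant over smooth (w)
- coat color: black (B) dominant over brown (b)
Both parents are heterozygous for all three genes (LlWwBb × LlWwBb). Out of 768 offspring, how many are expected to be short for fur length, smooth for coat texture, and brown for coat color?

Trihybrid cross: LlWwBb × LlWwBb
Each trait segregates independently with a 3:1 phenotypic ratio, so each gene contributes 3/4 (dominant) or 1/4 (recessive).
Target: short (fur length), smooth (coat texture), brown (coat color)
Probability = product of independent per-trait probabilities
= 3/4 × 1/4 × 1/4 = 3/64
Expected count = 3/64 × 768 = 36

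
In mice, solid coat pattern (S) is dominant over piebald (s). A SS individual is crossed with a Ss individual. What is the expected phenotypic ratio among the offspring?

Punnett square for SS × Ss:
Offspring genotypes: 2 SS, 2 Ss
solid: 4, piebald: 0
Ratio: all solid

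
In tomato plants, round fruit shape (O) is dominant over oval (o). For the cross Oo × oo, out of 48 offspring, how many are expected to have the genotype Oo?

Punnett square for Oo × oo:
Offspring genotypes: 2 Oo, 2 oo
Total offspring: 4
Count with target: 2
Probability: 2/4 = 1/2
Expected count = 1/2 × 48 = 24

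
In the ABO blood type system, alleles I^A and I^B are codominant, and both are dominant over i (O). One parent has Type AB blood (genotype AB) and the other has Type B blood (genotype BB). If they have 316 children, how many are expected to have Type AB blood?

Cross: AB × BB
Possible offspring genotypes: 2 AB, 2 BB
Blood type counts: 2 Type AB, 2 Type B
Probability of Type AB: 2/4 = 1/2
Expected count = 1/2 × 316 = 158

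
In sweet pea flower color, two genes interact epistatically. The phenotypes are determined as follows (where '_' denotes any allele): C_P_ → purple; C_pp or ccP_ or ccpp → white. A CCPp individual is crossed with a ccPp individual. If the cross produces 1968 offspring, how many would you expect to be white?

Cross: CCPp × ccPp — consider each gene separately:
C gene: CC × cc → 4 Cc → 4 C_ (out of 4)
P gene: Pp × Pp → 1 PP, 2 Pp, 1 pp → 3 P_ : 1 pp (out of 4)
Genotype classes (out of 4 × 4 = 16): C_P_ = 4×3 = 12; C_pp = 4×1 = 4
Apply the phenotype rules: C_P_ (12) → purple; C_pp (4) → white
Phenotype counts (out of 16): 12 purple, 4 white
white: 4 out of 16 → fraction 1/4
Expected count = 1/4 × 1968 = 492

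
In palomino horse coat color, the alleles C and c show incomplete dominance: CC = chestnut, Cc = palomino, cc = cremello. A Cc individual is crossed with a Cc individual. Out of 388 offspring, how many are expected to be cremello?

Punnett square for Cc × Cc:
Offspring genotypes: 1 CC, 2 Cc, 1 cc
Phenotype counts: 1 chestnut, 2 palomino, 1 cremello
cremello: 1 out of 4 → fraction 1/4
Expected count = 1/4 × 388 = 97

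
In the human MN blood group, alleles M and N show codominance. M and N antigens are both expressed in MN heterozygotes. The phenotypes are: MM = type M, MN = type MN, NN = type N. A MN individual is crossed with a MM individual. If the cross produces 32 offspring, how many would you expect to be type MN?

Punnett square for MN × MM:
Offspring genotypes: 2 MM, 2 MN
Phenotype counts: 2 type M, 2 type MN
type MN: 2 out of 4 → fraction 1/2
Expected count = 1/2 × 32 = 16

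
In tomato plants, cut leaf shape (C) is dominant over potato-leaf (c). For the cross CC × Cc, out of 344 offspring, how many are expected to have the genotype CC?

Punnett square for CC × Cc:
Offspring genotypes: 2 CC, 2 Cc
Total offspring: 4
Count with target: 2
Probability: 2/4 = 1/2
Expected count = 1/2 × 344 = 172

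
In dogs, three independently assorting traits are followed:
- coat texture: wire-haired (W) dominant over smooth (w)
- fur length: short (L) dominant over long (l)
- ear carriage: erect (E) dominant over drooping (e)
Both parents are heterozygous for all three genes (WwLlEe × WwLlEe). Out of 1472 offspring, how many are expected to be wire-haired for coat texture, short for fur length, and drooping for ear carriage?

Trihybrid cross: WwLlEe × WwLlEe
Each trait segregates independently with a 3:1 phenotypic ratio, so each gene contributes 3/4 (dominant) or 1/4 (recessive).
Target: wire-haired (coat texture), short (fur length), drooping (ear carriage)
Probability = product of independent per-trait probabilities
= 3/4 × 3/4 × 1/4 = 9/64
Expected count = 9/64 × 1472 = 207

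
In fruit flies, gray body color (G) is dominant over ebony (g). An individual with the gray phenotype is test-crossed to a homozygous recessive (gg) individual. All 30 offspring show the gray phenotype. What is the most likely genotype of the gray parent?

Test cross: ? × gg
All offspring are gray.
If the unknown parent were heterozygous (Gg), about half of 30 offspring would be ebony; none are. The unknown parent is most likely homozygous dominant (GG).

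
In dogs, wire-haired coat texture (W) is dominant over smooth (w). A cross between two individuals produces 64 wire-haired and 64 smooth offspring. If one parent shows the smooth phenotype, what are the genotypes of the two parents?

Observed offspring: 64 wire-haired, 64 smooth
The observed ratio simplifies to 1:1. One parent shows smooth, so its genotype must be ww. A 1:1 offspring split requires the other parent to be heterozygous (Ww).
Parent genotypes: ww × Ww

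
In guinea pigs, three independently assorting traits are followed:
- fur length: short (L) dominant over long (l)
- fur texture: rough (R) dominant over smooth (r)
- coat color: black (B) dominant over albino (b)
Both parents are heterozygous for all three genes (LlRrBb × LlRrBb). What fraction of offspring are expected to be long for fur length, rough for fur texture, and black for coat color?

Trihybrid cross: LlRrBb × LlRrBb
Each trait segregates independently with a 3:1 phenotypic ratio, so each gene contributes 3/4 (dominant) or 1/4 (recessive).
Target: long (fur length), rough (fur texture), black (coat color)
Probability = product of independent per-trait probabilities
= 1/4 × 3/4 × 3/4 = 9/64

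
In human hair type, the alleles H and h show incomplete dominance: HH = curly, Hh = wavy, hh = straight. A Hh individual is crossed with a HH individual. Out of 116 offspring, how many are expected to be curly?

Punnett square for Hh × HH:
Offspring genotypes: 2 HH, 2 Hh
Phenotype counts: 2 curly, 2 wavy
curly: 2 out of 4 → fraction 1/2
Expected count = 1/2 × 116 = 58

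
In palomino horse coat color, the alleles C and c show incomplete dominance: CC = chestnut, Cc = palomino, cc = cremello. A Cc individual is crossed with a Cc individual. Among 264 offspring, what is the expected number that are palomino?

Punnett square for Cc × Cc:
Offspring genotypes: 1 CC, 2 Cc, 1 cc
Phenotype counts: 1 chestnut, 2 palomino, 1 cremello
palomino: 2 out of 4 → fraction 1/2
Expected count = 1/2 × 264 = 132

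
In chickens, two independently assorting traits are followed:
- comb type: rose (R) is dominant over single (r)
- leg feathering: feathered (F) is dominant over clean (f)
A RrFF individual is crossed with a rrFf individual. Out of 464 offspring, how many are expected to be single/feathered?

Dihybrid cross RrFF × rrFf — consider each gene separately:
comb type: Rr × rr → 2 Rr, 2 rr → 2 R_ : 2 rr (out of 4)
leg feathering: FF × Ff → 2 FF, 2 Ff → 4 F_ (out of 4)
Combine (counts out of 4 × 4 = 16): rose/feathered (R_F_) = 2×4 = 8; single/feathered (rrF_) = 2×4 = 8
Phenotype counts (out of 16): 8 rose/feathered, 8 single/feathered
single/feathered: 8 out of 16 → fraction 1/2
Expected count = 1/2 × 464 = 232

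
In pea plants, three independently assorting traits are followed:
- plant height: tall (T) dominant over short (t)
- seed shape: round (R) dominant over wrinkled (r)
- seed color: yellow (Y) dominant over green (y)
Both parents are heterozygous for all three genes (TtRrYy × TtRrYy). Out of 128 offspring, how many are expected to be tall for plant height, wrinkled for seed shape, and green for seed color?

Trihybrid cross: TtRrYy × TtRrYy
Each trait segregates independently with a 3:1 phenotypic ratio, so each gene contributes 3/4 (dominant) or 1/4 (recessive).
Target: tall (plant height), wrinkled (seed shape), green (seed color)
Probability = product of independent per-trait probabilities
= 3/4 × 1/4 × 1/4 = 3/64
Expected count = 3/64 × 128 = 6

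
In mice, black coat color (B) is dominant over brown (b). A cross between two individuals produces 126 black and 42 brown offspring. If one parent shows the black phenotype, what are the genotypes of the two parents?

Observed offspring: 126 black, 42 brown
The observed ratio simplifies to 3:1. Brown (bb) offspring appear, so each parent must contribute one b allele. The parent stated to show black carries B, so it is Bb. The other parent is then either Bb or bb: Bb × bb would give a 1:1 split, whereas Bb × Bb gives 3:1 — matching the data. So both parents are heterozygous (Bb × Bb).
Parent genotypes: Bb × Bb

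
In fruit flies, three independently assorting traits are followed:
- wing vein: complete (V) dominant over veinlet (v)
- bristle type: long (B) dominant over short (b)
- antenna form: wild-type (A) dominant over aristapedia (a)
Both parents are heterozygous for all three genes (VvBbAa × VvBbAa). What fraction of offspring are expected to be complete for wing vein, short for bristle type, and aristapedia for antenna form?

Trihybrid cross: VvBbAa × VvBbAa
Each trait segregates independently with a 3:1 phenotypic ratio, so each gene contributes 3/4 (dominant) or 1/4 (recessive).
Target: complete (wing vein), short (bristle type), aristapedia (antenna form)
Probability = product of independent per-trait probabilities
= 3/4 × 1/4 × 1/4 = 3/64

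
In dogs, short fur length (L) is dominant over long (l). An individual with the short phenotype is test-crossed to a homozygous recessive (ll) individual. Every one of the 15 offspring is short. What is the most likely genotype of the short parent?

Test cross: ? × ll
All offspring are short.
If the unknown parent were heterozygous (Ll), about half of 15 offspring would be long; none are. The unknown parent is most likely homozygous dominant (LL).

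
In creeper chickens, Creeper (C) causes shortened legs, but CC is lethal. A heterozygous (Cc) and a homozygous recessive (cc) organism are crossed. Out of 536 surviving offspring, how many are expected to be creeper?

Cross: Cc × cc
Punnett square offspring (before lethality): 2 Cc, 2 cc
No CC offspring are produced in this cross.
creeper: 2 out of 4 → fraction 1/2
Expected count = 1/2 × 536 = 268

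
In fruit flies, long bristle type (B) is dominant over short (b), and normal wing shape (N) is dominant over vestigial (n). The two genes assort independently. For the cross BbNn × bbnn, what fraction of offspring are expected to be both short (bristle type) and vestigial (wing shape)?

Dihybrid cross BbNn × bbnn — consider each gene separately:
bristle type: Bb × bb → 2 Bb, 2 bb → 2 B_ : 2 bb (out of 4)
wing shape: Nn × nn → 2 Nn, 2 nn → 2 N_ : 2 nn (out of 4)
Looking for: short (bb) and vestigial (nn)
P(short) = 2/4, P(vestigial) = 2/4
P(both) = 2/4 × 2/4 = 4/16 = 1/4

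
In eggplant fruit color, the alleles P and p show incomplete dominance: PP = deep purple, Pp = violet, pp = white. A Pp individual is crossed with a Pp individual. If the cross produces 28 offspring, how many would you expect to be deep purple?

Punnett square for Pp × Pp:
Offspring genotypes: 1 PP, 2 Pp, 1 pp
Phenotype counts: 1 deep purple, 2 violet, 1 white
deep purple: 1 out of 4 → fraction 1/4
Expected count = 1/4 × 28 = 7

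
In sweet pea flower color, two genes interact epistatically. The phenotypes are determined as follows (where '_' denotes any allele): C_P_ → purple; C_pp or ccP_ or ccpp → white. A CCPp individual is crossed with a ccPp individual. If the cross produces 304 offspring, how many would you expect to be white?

Cross: CCPp × ccPp — consider each gene separately:
C gene: CC × cc → 4 Cc → 4 C_ (out of 4)
P gene: Pp × Pp → 1 PP, 2 Pp, 1 pp → 3 P_ : 1 pp (out of 4)
Genotype classes (out of 4 × 4 = 16): C_P_ = 4×3 = 12; C_pp = 4×1 = 4
Apply the phenotype rules: C_P_ (12) → purple; C_pp (4) → white
Phenotype counts (out of 16): 12 purple, 4 white
white: 4 out of 16 → fraction 1/4
Expected count = 1/4 × 304 = 76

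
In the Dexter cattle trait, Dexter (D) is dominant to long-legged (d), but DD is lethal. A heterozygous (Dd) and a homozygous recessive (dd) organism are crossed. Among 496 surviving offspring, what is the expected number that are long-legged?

Cross: Dd × dd
Punnett square offspring (before lethality): 2 Dd, 2 dd
No DD offspring are produced in this cross.
long-legged: 2 out of 4 → fraction 1/2
Expected count = 1/2 × 496 = 248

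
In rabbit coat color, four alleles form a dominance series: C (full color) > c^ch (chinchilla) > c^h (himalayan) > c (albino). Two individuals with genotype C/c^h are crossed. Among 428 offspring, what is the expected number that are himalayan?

Cross: C/c^h × C/c^h
Allele dominance: C > c^ch > c^h > c
Offspring genotypes: 1 C/C, 2 C/c^h, 1 c^h/c^h
Phenotype counts: 3 full color, 1 himalayan
himalayan: 1 out of 4 → fraction 1/4
Expected count = 1/4 × 428 = 107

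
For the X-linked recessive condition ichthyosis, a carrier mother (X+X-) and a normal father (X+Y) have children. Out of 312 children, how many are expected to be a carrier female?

Cross: X+X- × X+Y
Offspring: 1 X+X+, 1 X+Y, 1 X+X-, 1 X-Y
Probability of a carrier female: 1/4
Expected count = 1/4 × 312 = 78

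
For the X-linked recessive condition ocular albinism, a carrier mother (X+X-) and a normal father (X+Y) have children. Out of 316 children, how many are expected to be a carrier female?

Cross: X+X- × X+Y
Offspring: 1 X+X+, 1 X+Y, 1 X+X-, 1 X-Y
Probability of a carrier female: 1/4
Expected count = 1/4 × 316 = 79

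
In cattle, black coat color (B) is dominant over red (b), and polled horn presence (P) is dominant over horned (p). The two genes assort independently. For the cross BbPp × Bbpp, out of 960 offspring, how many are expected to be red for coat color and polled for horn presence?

Dihybrid cross BbPp × Bbpp — consider each gene separately:
coat color: Bb × Bb → 1 BB, 2 Bb, 1 bb → 3 B_ : 1 bb (out of 4)
horn presence: Pp × pp → 2 Pp, 2 pp → 2 P_ : 2 pp (out of 4)
Looking for: red (bb) and polled (P_)
P(red) = 1/4, P(polled) = 2/4
P(both) = 1/4 × 2/4 = 2/16 = 1/8
Expected count = 1/8 × 960 = 120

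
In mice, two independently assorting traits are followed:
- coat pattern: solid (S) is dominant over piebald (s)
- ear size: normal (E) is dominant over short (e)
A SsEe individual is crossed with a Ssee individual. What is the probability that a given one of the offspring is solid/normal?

Dihybrid cross SsEe × Ssee — consider each gene separately:
coat pattern: Ss × Ss → 1 SS, 2 Ss, 1 ss → 3 S_ : 1 ss (out of 4)
ear size: Ee × ee → 2 Ee, 2 ee → 2 E_ : 2 ee (out of 4)
Combine (counts out of 4 × 4 = 16): solid/normal (S_E_) = 3×2 = 6; solid/short (S_ee) = 3×2 = 6; piebald/normal (ssE_) = 1×2 = 2; piebald/short (ssee) = 1×2 = 2
Phenotype counts (out of 16): 6 solid/normal, 6 solid/short, 2 piebald/normal, 2 piebald/short
solid/normal: 6 out of 16
Probability: 6/16 = 3/8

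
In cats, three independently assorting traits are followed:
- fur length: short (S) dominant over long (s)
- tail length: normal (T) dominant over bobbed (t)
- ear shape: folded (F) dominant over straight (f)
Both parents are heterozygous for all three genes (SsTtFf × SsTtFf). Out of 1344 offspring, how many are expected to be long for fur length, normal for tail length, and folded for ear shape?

Trihybrid cross: SsTtFf × SsTtFf
Each trait segregates independently with a 3:1 phenotypic ratio, so each gene contributes 3/4 (dominant) or 1/4 (recessive).
Target: long (fur length), normal (tail length), folded (ear shape)
Probability = product of independent per-trait probabilities
= 1/4 × 3/4 × 3/4 = 9/64
Expected count = 9/64 × 1344 = 189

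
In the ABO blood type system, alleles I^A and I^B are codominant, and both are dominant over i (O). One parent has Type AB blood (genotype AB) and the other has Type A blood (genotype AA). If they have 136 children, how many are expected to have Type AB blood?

Cross: AB × AA
Possible offspring genotypes: 2 AA, 2 AB
Blood type counts: 2 Type A, 2 Type AB
Probability of Type AB: 2/4 = 1/2
Expected count = 1/2 × 136 = 68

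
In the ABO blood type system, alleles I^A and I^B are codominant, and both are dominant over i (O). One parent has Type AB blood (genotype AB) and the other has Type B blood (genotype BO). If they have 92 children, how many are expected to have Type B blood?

Cross: AB × BO
Possible offspring genotypes: 1 AB, 1 AO, 1 BB, 1 BO
Blood type counts: 1 Type AB, 1 Type A, 2 Type B
Probability of Type B: 2/4 = 1/2
Expected count = 1/2 × 92 = 46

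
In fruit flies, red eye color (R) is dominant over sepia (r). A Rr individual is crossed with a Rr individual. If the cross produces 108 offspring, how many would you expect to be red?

Punnett square for Rr × Rr:
Offspring genotypes: 1 RR, 2 Rr, 1 rr
red: 3, sepia: 1
red: 3 out of 4 → fraction 3/4
Expected count = 3/4 × 108 = 81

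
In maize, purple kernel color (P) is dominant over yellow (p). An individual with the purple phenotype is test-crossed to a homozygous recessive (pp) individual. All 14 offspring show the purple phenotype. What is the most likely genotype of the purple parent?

Test cross: ? × pp
All offspring are purple.
If the unknown parent were heterozygous (Pp), about half of 14 offspring would be yellow; none are. The unknown parent is most likely homozygous dominant (PP).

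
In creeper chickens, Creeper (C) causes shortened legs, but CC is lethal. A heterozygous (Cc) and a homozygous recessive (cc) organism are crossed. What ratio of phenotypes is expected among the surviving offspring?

Cross: Cc × cc
Punnett square offspring (before lethality): 2 Cc, 2 cc
No CC offspring are produced in this cross.
Ratio: 1 creeper : 1 normal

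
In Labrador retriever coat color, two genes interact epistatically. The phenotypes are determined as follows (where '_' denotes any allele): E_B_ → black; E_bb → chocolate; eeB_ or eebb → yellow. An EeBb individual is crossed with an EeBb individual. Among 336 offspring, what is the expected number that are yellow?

Cross: EeBb × EeBb — consider each gene separately:
E gene: Ee × Ee → 1 EE, 2 Ee, 1 ee → 3 E_ : 1 ee (out of 4)
B gene: Bb × Bb → 1 BB, 2 Bb, 1 bb → 3 B_ : 1 bb (out of 4)
Genotype classes (out of 4 × 4 = 16): E_B_ = 3×3 = 9; E_bb = 3×1 = 3; eeB_ = 1×3 = 3; eebb = 1×1 = 1
Apply the phenotype rules: E_B_ (9) → black; E_bb (3) → chocolate; eeB_ (3) + eebb (1) → yellow
Phenotype counts (out of 16): 9 black, 3 chocolate, 4 yellow
yellow: 4 out of 16 → fraction 1/4
Expected count = 1/4 × 336 = 84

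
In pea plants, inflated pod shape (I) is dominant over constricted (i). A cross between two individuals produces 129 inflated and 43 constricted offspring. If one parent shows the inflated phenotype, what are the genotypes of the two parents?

Observed offspring: 129 inflated, 43 constricted
The observed ratio simplifies to 3:1. Constricted (ii) offspring appear, so each parent must contribute one i allele. The parent stated to show inflated carries I, so it is Ii. The other parent is then either Ii or ii: Ii × ii would give a 1:1 split, whereas Ii × Ii gives 3:1 — matching the data. So both parents are heterozygous (Ii × Ii).
Parent genotypes: Ii × Ii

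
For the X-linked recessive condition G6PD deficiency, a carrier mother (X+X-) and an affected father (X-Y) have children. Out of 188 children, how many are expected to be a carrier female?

Cross: X+X- × X-Y
Offspring: 1 X+X-, 1 X+Y, 1 X-X-, 1 X-Y
Probability of a carrier female: 1/4
Expected count = 1/4 × 188 = 47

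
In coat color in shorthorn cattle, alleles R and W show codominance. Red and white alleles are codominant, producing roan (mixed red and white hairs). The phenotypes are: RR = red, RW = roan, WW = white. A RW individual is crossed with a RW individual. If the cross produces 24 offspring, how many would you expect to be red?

Punnett square for RW × RW:
Offspring genotypes: 1 RR, 2 RW, 1 WW
Phenotype counts: 1 red, 2 roan, 1 white
red: 1 out of 4 → fraction 1/4
Expected count = 1/4 × 24 = 6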